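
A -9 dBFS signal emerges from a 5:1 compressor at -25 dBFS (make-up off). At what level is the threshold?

Let T be the threshold. Output overshoot = (input overshoot)/R, so -25 − T = (-9 − T)/5.
5·(-25 − T) = -9 − T → 4·T = -125 − (-9) = -116.
T = -116/4 = -29 dBFS.

-29 dBFS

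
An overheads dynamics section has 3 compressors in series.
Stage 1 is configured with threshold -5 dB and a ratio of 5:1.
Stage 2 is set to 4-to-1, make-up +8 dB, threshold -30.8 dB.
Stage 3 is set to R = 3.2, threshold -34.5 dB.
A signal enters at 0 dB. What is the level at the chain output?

-28.75 dB

Stage 1: 0 dB is 5 dB over -5 dB; at 5:1 that becomes 1 dB over, giving -4 dB.
Stage 2: 26.8 dB above -30.8 dB, reduced 4:1 to 6.7 dB above → -24.1 dB; +8 dB make-up → -16.1 dB.
Stage 3: overshoot 18.4 dB → 18.4/3.2 = 5.75 dB → -28.75 dB.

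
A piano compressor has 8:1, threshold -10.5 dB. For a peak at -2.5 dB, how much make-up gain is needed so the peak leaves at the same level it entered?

7 dB

The peak compresses to -10.5 + 8/8 = -9.5 dB.
To reach -2.5 dB requires -2.5 − (-9.5) = 7 dB of make-up.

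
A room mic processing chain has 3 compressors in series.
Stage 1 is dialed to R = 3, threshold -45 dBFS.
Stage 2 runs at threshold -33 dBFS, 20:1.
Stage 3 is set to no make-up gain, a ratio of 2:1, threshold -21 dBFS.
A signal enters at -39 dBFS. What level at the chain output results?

Stage 1: 6 dB above -45 dBFS, reduced 3:1 to 2 dB above → -43 dBFS.
Stage 2: below threshold (-43 ≤ -33); passes unchanged; output -43 dBFS.
Stage 3: -43 dBFS is at or below the -21 dBFS threshold — no compression; output -43 dBFS.

-43 dBFS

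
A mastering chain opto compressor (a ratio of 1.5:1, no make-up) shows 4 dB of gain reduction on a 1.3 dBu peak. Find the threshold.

Let T be the threshold. Output overshoot = (input overshoot)/R, so -2.7 − T = (1.3 − T)/1.5.
1.5·(-2.7 − T) = 1.3 − T → 0.5·T = -4.05 − 1.3 = -5.35.
T = -5.35/0.5 = -10.7 dBu.

-10.7 dBu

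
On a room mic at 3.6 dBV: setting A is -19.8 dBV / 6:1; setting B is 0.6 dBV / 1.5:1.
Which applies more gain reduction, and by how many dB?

A: overshoot 23.4 dB → output overshoot 3.9 dB → GR 19.5 dB.
B: overshoot 3 dB → output overshoot 2 dB → GR 1 dB.
A reduces 18.5 dB more.

A, by 18.5 dB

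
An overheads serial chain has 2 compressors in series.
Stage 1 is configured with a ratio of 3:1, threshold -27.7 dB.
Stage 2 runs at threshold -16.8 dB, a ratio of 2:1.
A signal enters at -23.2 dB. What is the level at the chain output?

Stage 1: 4.5 dB above -27.7 dB, reduced 3:1 to 1.5 dB above → -26.2 dB.
Stage 2: -26.2 dB is at or below the -16.8 dB threshold — no compression; output -26.2 dB.

-26.2 dB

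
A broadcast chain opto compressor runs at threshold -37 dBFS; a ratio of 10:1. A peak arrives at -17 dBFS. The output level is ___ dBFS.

-35 dBFS

The input is 20 dB above the -37 dBFS threshold.
At 10:1 the overshoot is divided by 10, leaving 2 dB above threshold.
So the level is -37 + 2 = -35 dBFS.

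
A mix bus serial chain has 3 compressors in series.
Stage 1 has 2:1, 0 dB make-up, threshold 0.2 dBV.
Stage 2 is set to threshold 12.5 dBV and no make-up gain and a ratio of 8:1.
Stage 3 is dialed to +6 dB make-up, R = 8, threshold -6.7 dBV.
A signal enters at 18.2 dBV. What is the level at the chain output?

Stage 1: 18 dB above 0.2 dBV, reduced 2:1 to 9 dB above → 9.2 dBV.
Stage 2: 9.2 dBV ≤ 12.5 dBV, so stage 2 doesn't engage; output 9.2 dBV.
Stage 3: 9.2 dBV is 15.9 dB over -6.7 dBV; at 8:1 that becomes 1.9875 dB over, giving -4.7125 dBV; +6 dB make-up → 1.2875 dBV.

1.2875 dBV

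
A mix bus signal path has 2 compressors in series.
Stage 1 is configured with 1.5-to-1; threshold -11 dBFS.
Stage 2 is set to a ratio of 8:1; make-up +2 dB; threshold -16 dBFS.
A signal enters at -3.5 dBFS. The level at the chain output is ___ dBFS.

-12.75 dBFS

Stage 1: overshoot 7.5 dB → 7.5/1.5 = 5 dB → -6 dBFS.
Stage 2: 10 dB above -16 dBFS, reduced 8:1 to 1.25 dB above → -14.75 dBFS; +2 dB make-up → -12.75 dBFS.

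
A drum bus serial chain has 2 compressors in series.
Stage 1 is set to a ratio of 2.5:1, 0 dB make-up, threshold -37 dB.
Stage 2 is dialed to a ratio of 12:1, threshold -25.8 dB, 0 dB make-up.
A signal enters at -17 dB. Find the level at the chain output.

Stage 1: -17 dB is 20 dB over -37 dB; at 2.5:1 that becomes 8 dB over, giving -29 dB.
Stage 2: below threshold (-29 ≤ -25.8); passes unchanged; output -29 dB.

-29 dB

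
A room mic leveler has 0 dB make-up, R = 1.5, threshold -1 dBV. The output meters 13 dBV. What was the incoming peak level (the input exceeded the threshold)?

That's 14 dB above the -1 dBV threshold.
Input overshoot = R × output overshoot = 21 dB → input = -1 + 21 = 20 dBV.

20 dBV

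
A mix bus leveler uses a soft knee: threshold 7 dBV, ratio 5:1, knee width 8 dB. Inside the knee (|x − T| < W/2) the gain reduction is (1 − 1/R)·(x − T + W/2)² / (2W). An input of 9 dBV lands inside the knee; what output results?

7.2 dBV

x − T + W/2 = 9 − 7 + 4 = 6.
GR = (1 − 1/5) × 6² / 16 = 0.8 × 36 / 16 = 1.8 dB.
Output = 9 − 1.8 = 7.2 dBV.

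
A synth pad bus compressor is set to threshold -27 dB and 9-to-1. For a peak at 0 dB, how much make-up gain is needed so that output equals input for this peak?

The peak compresses to -27 + 27/9 = -24 dB.
To reach 0 dB requires 0 − (-24) = 24 dB of make-up.

24 dB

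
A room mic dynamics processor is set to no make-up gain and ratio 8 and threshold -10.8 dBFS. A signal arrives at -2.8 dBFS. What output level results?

-9.8 dBFS

Overshoot: -2.8 − (-10.8) = 8 dB.
At 8:1 the overshoot is divided by 8, leaving 1 dB above threshold.
That puts the output at -9.8 dBFS.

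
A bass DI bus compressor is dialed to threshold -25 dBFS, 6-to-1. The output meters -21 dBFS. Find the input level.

-1 dBFS

Post-compression overshoot = -21 − (-25) = 4 dB.
Undo the ratio: input overshoot = 4 × 6 = 24 dB, giving input = -1 dBFS.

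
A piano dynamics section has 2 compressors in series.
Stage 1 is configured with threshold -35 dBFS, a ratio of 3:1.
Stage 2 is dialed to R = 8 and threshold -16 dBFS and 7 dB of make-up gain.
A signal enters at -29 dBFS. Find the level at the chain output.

-26 dBFS

Stage 1: -29 dBFS is 6 dB over -35 dBFS; at 3:1 that becomes 2 dB over, giving -33 dBFS.
Stage 2: -33 dBFS is at or below the -16 dBFS threshold — no compression; make-up brings it to -26 dBFS.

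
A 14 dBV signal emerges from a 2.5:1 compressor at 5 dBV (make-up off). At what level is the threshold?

-1 dBV

Input is 15 dB above T (since output overshoot × R = input overshoot: (5 − T)·2.5 = 14 − T gives T = -1 dBV).
Check: -1 + (14 − (-1))/2.5 = -1 + 6 = 5 dBV. ✓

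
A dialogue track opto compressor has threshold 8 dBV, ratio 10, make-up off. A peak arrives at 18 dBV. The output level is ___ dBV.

9 dBV

Overshoot: 18 − 8 = 10 dB.
10:1 compression reduces that to 10/10 = 1 dB over.
That puts the output at 9 dBV.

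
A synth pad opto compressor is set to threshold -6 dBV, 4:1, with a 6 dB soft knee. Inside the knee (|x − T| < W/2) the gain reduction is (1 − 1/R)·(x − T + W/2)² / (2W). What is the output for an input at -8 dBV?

x − T + W/2 = -8 − (-6) + 3 = 1.
GR = (1 − 1/4) × 1² / 12 = 0.75 × 1 / 12 = 0.0625 dB.
Output = -8 − 0.0625 = -8.0625 dBV.

-8.0625 dBV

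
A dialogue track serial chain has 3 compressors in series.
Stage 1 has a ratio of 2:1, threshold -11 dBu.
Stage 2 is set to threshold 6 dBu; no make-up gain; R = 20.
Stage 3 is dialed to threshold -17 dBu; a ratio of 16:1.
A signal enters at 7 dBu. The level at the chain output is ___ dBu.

-16.0625 dBu

Stage 1: 7 dBu is 18 dB over -11 dBu; at 2:1 that becomes 9 dB over, giving -2 dBu.
Stage 2: -2 dBu ≤ 6 dBu, so stage 2 doesn't engage; output -2 dBu.
Stage 3: 15 dB above -17 dBu, reduced 16:1 to 0.9375 dB above → -16.0625 dBu.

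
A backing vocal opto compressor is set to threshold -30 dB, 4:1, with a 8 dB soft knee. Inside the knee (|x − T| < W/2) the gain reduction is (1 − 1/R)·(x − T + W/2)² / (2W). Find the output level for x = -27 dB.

-29.296875 dB

x − T + W/2 = -27 − (-30) + 4 = 7.
GR = (1 − 1/4) × 7² / 16 = 0.75 × 49 / 16 = 2.296875 dB.
Output = -27 − 2.296875 = -29.296875 dB.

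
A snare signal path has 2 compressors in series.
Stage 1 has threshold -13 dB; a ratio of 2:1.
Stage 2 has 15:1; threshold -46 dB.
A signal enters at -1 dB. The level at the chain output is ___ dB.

Stage 1: -1 dB is 12 dB over -13 dB; at 2:1 that becomes 6 dB over, giving -7 dB.
Stage 2: -7 dB is 39 dB over -46 dB; at 15:1 that becomes 2.6 dB over, giving -43.4 dB.

-43.4 dB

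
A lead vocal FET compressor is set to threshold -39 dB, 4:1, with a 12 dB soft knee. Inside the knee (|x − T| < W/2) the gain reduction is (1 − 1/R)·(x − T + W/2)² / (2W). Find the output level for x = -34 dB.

x − T + W/2 = -34 − (-39) + 6 = 11.
GR = (1 − 1/4) × 11² / 24 = 0.75 × 121 / 24 = 3.78125 dB.
Output = -34 − 3.78125 = -37.78125 dB.

-37.78125 dB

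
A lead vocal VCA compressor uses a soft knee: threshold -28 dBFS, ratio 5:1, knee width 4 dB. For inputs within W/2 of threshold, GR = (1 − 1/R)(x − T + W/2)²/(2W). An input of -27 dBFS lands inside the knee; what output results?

x − T + W/2 = -27 − (-28) + 2 = 3.
GR = (1 − 1/5) × 3² / 8 = 0.8 × 9 / 8 = 0.9 dB.
Output = -27 − 0.9 = -27.9 dBFS.

-27.9 dBFS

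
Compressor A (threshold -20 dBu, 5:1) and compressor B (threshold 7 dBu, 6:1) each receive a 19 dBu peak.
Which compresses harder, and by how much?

A, by 21.2 dB

A: 39 dB over, compressed to 7.8 dB over, so 31.2 dB of GR.
B: 12 dB over, compressed to 2 dB over, so 10 dB of GR.
A reduces 21.2 dB more.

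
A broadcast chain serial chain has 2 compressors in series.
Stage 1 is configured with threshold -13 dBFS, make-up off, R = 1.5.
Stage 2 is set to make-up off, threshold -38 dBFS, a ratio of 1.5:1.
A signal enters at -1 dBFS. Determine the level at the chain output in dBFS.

-16 dBFS

Stage 1: 12 dB above -13 dBFS, reduced 1.5:1 to 8 dB above → -5 dBFS.
Stage 2: -5 dBFS is 33 dB over -38 dBFS; at 1.5:1 that becomes 22 dB over, giving -16 dBFS.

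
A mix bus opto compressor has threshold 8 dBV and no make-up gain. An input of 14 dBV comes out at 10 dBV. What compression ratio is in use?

3:1

Input overshoot = 14 − 8 = 6 dB; output overshoot = 10 − 8 = 2 dB.
Ratio = 6 / 2 = 3.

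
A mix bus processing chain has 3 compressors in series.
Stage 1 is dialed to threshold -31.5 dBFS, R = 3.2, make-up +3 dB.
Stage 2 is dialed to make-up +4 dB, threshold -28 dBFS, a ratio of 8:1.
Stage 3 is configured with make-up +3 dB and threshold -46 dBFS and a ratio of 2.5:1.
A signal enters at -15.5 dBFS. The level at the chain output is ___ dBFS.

-33.975 dBFS

Stage 1: -15.5 dBFS is 16 dB over -31.5 dBFS; at 3.2:1 that becomes 5 dB over, giving -26.5 dBFS; +3 dB make-up → -23.5 dBFS.
Stage 2: -23.5 dBFS is 4.5 dB over -28 dBFS; at 8:1 that becomes 0.5625 dB over, giving -27.4375 dBFS; +4 dB make-up → -23.4375 dBFS.
Stage 3: -23.4375 dBFS is 22.5625 dB over -46 dBFS; at 2.5:1 that becomes 9.025 dB over, giving -36.975 dBFS; +3 dB make-up → -33.975 dBFS.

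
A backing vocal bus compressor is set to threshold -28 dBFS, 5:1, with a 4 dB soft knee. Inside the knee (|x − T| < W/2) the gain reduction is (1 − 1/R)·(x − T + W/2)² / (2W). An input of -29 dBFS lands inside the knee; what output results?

-29.1 dBFS

x − T + W/2 = -29 − (-28) + 2 = 1.
GR = (1 − 1/5) × 1² / 8 = 0.8 × 1 / 8 = 0.1 dB.
Output = -29 − 0.1 = -29.1 dBFS.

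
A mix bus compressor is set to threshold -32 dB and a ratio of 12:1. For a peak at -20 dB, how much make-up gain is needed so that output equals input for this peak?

The peak compresses to -32 + 12/12 = -31 dB.
To reach -20 dB requires -20 − (-31) = 11 dB of make-up.

11 dB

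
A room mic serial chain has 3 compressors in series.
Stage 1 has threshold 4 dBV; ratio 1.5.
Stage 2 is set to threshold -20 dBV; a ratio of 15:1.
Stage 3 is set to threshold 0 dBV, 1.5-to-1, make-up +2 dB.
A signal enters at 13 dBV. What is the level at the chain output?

Stage 1: 9 dB above 4 dBV, reduced 1.5:1 to 6 dB above → 10 dBV.
Stage 2: overshoot 30 dB → 30/15 = 2 dB → -18 dBV.
Stage 3: -18 dBV ≤ 0 dBV, so stage 3 doesn't engage; make-up brings it to -16 dBV.

-16 dBV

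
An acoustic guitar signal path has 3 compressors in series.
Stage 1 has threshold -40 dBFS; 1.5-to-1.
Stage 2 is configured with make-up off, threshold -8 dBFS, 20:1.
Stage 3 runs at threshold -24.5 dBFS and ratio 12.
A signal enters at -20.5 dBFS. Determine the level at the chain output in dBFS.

Stage 1: overshoot 19.5 dB → 19.5/1.5 = 13 dB → -27 dBFS.
Stage 2: -27 dBFS is at or below the -8 dBFS threshold — no compression; output -27 dBFS.
Stage 3: below threshold (-27 ≤ -24.5); passes unchanged; output -27 dBFS.

-27 dBFS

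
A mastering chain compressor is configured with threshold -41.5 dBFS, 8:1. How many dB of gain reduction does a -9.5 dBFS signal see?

28 dB

Overshoot = -9.5 − (-41.5) = 32 dB.
At 8:1, output sits 32/8 = 4 dB above threshold.
So the signal is attenuated by 32 − 4 = 28 dB.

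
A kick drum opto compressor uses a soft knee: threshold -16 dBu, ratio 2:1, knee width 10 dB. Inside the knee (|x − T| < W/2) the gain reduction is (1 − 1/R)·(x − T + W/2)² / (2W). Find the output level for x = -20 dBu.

x − T + W/2 = -20 − (-16) + 5 = 1.
GR = (1 − 1/2) × 1² / 20 = 0.5 × 1 / 20 = 0.025 dB.
Output = -20 − 0.025 = -20.025 dBu.

-20.025 dBu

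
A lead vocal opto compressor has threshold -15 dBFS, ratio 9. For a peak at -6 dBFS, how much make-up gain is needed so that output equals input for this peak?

The peak compresses to -15 + 9/9 = -14 dBFS.
To reach -6 dBFS requires -6 − (-14) = 8 dB of make-up.

8 dB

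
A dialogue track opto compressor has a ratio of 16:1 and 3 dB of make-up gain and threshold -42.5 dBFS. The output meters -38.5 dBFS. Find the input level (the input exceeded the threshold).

-26.5 dBFS

Remove make-up: -38.5 − 3 = -41.5 dBFS.
That's 1 dB above the -42.5 dBFS threshold.
Before 16:1 compression the overshoot was 1 × 16 = 16 dB, so input = -42.5 + 16 = -26.5 dBFS.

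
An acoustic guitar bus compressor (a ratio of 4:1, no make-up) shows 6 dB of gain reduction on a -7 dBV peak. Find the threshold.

-15 dBV

Let T be the threshold. Output overshoot = (input overshoot)/R, so -13 − T = (-7 − T)/4.
4·(-13 − T) = -7 − T → 3·T = -52 − (-7) = -45.
T = -45/3 = -15 dBV.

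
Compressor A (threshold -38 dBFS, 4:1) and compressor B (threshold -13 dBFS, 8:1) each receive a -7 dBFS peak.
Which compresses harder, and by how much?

A: overshoot 31 dB → output overshoot 7.75 dB → GR 23.25 dB.
B: overshoot 6 dB → output overshoot 0.75 dB → GR 5.25 dB.
A applies 18 dB more gain reduction.

A, by 18 dB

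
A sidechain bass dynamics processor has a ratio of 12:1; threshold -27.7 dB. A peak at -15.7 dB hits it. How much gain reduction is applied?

11 dB

-15.7 dB exceeds the threshold by 12 dB.
At 12:1, output sits 12/12 = 1 dB above threshold.
GR = overshoot in − overshoot out = 12 − 1 = 11 dB.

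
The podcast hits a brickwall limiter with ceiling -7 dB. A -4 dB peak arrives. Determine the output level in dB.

-7 dB

A brickwall limiter is an ∞:1 compressor: any input above the ceiling is clamped to -7 dB.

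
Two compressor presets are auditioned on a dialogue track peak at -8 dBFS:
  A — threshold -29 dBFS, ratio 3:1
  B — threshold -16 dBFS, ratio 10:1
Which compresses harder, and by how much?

A, by 6.8 dB

A: GR = 21 − 21/3 = 14 dB.
B: GR = 8 − 8/10 = 7.2 dB.
Difference: 6.8 dB in favour of A.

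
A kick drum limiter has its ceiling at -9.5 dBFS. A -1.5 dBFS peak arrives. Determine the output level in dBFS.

The limiter clamps the peak to its -9.5 dBFS ceiling.

-9.5 dBFS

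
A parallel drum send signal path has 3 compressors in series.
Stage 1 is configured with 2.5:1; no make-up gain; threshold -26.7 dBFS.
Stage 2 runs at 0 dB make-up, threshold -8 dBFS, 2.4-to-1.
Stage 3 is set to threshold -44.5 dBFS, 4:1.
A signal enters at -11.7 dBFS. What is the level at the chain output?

-38.55 dBFS

Stage 1: overshoot 15 dB → 15/2.5 = 6 dB → -20.7 dBFS.
Stage 2: -20.7 dBFS is at or below the -8 dBFS threshold — no compression; output -20.7 dBFS.
Stage 3: 23.8 dB above -44.5 dBFS, reduced 4:1 to 5.95 dB above → -38.55 dBFS.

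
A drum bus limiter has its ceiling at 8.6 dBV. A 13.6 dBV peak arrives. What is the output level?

A brickwall limiter is an ∞:1 compressor: any input above the ceiling is clamped to 8.6 dBV.

8.6 dBV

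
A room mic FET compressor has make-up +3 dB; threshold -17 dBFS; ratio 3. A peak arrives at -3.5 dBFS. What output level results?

Overshoot: -3.5 − (-17) = 13.5 dB.
The 13.5 dB excess becomes 4.5 dB after 3:1 reduction.
So the level is -17 + 4.5 = -12.5 dBFS; make-up adds 3 dB, giving -9.5 dBFS.

-9.5 dBFS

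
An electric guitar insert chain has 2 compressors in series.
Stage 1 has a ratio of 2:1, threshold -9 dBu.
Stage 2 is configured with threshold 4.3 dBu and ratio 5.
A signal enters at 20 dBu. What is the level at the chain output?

Stage 1: overshoot 29 dB → 29/2 = 14.5 dB → 5.5 dBu.
Stage 2: 5.5 dBu is 1.2 dB over 4.3 dBu; at 5:1 that becomes 0.24 dB over, giving 4.54 dBu.

4.54 dBu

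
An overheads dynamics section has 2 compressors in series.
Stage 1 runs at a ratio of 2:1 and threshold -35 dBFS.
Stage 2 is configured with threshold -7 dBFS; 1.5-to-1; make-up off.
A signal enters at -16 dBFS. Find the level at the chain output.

Stage 1: overshoot 19 dB → 19/2 = 9.5 dB → -25.5 dBFS.
Stage 2: -25.5 dBFS ≤ -7 dBFS, so stage 2 doesn't engage; output -25.5 dBFS.

-25.5 dBFS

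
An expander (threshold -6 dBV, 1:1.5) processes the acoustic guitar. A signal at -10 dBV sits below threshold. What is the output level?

Undershoot = (-6) − (-10) = 4 dB.
At 1:1.5, that expands to 6 dB under threshold.
Output = -6 − 6 = -12 dBV.

-12 dBV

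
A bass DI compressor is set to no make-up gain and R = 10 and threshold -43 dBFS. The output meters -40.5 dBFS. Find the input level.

-18 dBFS

The compressed level sits -40.5 − (-43) = 2.5 dB over threshold.
Input overshoot = R × output overshoot = 25 dB → input = -43 + 25 = -18 dBFS.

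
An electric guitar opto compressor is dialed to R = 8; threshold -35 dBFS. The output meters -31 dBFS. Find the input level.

Post-compression overshoot = -31 − (-35) = 4 dB.
Undo the ratio: input overshoot = 4 × 8 = 32 dB, giving input = -3 dBFS.

-3 dBFS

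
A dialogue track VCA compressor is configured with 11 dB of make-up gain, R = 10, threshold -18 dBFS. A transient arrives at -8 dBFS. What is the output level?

-6 dBFS

The input is 10 dB above the -18 dBFS threshold.
The 10 dB excess becomes 1 dB after 10:1 reduction.
That puts the output at -17 dBFS; make-up adds 11 dB, giving -6 dBFS.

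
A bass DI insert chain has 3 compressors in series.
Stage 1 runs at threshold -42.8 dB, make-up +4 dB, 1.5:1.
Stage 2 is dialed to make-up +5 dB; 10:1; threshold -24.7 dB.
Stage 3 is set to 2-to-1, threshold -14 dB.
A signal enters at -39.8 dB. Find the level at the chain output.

-31.8 dB

Stage 1: -39.8 dB is 3 dB over -42.8 dB; at 1.5:1 that becomes 2 dB over, giving -40.8 dB; +4 dB make-up → -36.8 dB.
Stage 2: below threshold (-36.8 ≤ -24.7); passes unchanged; make-up brings it to -31.8 dB.
Stage 3: -31.8 dB ≤ -14 dB, so stage 3 doesn't engage; output -31.8 dB.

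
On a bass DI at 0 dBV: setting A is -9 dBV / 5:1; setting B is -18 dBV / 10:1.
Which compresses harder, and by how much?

B, by 9 dB

A: overshoot 9 dB → output overshoot 1.8 dB → GR 7.2 dB.
B: overshoot 18 dB → output overshoot 1.8 dB → GR 16.2 dB.
Difference: 9 dB in favour of B.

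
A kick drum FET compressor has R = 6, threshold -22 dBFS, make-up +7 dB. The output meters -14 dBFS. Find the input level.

-16 dBFS

Remove make-up: -14 − 7 = -21 dBFS.
Post-compression overshoot = -21 − (-22) = 1 dB.
Input overshoot = R × output overshoot = 6 dB → input = -22 + 6 = -16 dBFS.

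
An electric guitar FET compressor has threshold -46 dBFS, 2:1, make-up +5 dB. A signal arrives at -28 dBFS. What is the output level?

The input is 18 dB above the -46 dBFS threshold.
2:1 compression reduces that to 18/2 = 9 dB over.
That puts the output at -37 dBFS; make-up adds 5 dB, giving -32 dBFS.

-32 dBFS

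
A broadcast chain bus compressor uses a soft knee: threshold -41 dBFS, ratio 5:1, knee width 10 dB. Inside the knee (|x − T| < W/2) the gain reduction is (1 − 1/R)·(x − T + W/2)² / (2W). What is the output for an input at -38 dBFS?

-40.56 dBFS

x − T + W/2 = -38 − (-41) + 5 = 8.
GR = (1 − 1/5) × 8² / 20 = 0.8 × 64 / 20 = 2.56 dB.
Output = -38 − 2.56 = -40.56 dBFS.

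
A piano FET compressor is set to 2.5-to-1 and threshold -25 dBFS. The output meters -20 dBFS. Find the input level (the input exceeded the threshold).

That's 5 dB above the -25 dBFS threshold.
Undo the ratio: input overshoot = 5 × 2.5 = 12.5 dB, giving input = -12.5 dBFS.

-12.5 dBFS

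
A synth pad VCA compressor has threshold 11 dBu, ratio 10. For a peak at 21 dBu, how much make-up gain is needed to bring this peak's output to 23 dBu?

11 dB

Overshoot 10 dB → 10/10 = 1 dB after compression, so the compressed level is 11 + 1 = 12 dBu.
Make-up = target − compressed = 23 − 12 = 11 dB.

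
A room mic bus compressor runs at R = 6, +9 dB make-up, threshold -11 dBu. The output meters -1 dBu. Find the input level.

-5 dBu

Stripping the +9 dB make-up gives -10 dBu at the gain stage.
That's 1 dB above the -11 dBu threshold.
Undo the ratio: input overshoot = 1 × 6 = 6 dB, giving input = -5 dBu.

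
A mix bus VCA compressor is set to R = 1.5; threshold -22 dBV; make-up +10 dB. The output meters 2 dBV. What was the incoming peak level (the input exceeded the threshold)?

-1 dBV

Remove make-up: 2 − 10 = -8 dBV.
That's 14 dB above the -22 dBV threshold.
Input overshoot = R × output overshoot = 21 dB → input = -22 + 21 = -1 dBV.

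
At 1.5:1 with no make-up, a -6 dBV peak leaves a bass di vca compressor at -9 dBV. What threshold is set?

Gain reduction = -6 − (-9) = 3 dB; output overshoot = GR / (R − 1) = 3 / 0.5 = 6 dB.
Threshold = output − output overshoot = -9 − 6 = -15 dBV.

-15 dBV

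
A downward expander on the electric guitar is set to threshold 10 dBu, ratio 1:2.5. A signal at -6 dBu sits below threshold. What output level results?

The input is 16 dB below the 10 dBu threshold.
A 1:2.5 expander multiplies undershoot by 2.5: 16 × 2.5 = 40 dB below threshold.
Output = 10 − 40 = -30 dBu.

-30 dBu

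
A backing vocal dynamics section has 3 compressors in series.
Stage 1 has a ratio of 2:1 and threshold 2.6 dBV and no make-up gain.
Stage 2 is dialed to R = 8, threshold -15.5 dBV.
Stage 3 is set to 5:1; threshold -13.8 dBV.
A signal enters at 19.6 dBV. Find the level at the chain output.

Stage 1: overshoot 17 dB → 17/2 = 8.5 dB → 11.1 dBV.
Stage 2: 26.6 dB above -15.5 dBV, reduced 8:1 to 3.325 dB above → -12.175 dBV.
Stage 3: -12.175 dBV is 1.625 dB over -13.8 dBV; at 5:1 that becomes 0.325 dB over, giving -13.475 dBV.

-13.475 dBV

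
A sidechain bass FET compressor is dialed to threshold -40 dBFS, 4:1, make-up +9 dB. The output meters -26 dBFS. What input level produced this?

Remove make-up: -26 − 9 = -35 dBFS.
Post-compression overshoot = -35 − (-40) = 5 dB.
Before 4:1 compression the overshoot was 5 × 4 = 20 dB, so input = -40 + 20 = -20 dBFS.

-20 dBFS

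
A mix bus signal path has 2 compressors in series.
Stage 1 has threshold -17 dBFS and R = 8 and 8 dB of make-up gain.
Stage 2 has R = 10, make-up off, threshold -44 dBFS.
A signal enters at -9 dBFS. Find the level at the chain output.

Stage 1: overshoot 8 dB → 8/8 = 1 dB → -16 dBFS; +8 dB make-up → -8 dBFS.
Stage 2: overshoot 36 dB → 36/10 = 3.6 dB → -40.4 dBFS.

-40.4 dBFS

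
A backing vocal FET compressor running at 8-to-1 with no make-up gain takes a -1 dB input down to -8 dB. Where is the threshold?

-9 dB

Gain reduction = -1 − (-8) = 7 dB; output overshoot = GR / (R − 1) = 7 / 7 = 1 dB.
Threshold = output − output overshoot = -8 − 1 = -9 dB.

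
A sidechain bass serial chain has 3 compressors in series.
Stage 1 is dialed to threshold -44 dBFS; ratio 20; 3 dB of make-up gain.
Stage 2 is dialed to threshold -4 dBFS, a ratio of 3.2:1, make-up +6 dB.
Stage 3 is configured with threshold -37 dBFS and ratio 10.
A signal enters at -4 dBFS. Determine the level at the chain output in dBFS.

-36.6 dBFS

Stage 1: overshoot 40 dB → 40/20 = 2 dB → -42 dBFS; +3 dB make-up → -39 dBFS.
Stage 2: -39 dBFS ≤ -4 dBFS, so stage 2 doesn't engage; make-up brings it to -33 dBFS.
Stage 3: overshoot 4 dB → 4/10 = 0.4 dB → -36.6 dBFS.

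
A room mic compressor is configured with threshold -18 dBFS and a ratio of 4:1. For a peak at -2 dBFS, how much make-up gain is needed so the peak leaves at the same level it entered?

12 dB

Without make-up, output = threshold + overshoot/4 = -18 + 4 = -14 dBFS.
Gap to target: 12 dB.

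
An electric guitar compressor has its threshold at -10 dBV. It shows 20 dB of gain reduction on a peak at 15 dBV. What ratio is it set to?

5:1

Input overshoot = 15 − (-10) = 25 dB.
Output overshoot = 25 − 20 = 5 dB.
Ratio = input overshoot / output overshoot = 25 / 5 = 5.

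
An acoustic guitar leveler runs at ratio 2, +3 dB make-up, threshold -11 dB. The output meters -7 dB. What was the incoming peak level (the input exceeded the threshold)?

Before make-up, the level was -7 − 3 = -10 dB.
Post-compression overshoot = -10 − (-11) = 1 dB.
Undo the ratio: input overshoot = 1 × 2 = 2 dB, giving input = -9 dB.

-9 dB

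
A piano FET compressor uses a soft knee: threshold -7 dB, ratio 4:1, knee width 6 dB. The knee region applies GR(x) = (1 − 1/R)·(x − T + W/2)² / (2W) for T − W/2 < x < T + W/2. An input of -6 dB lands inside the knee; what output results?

x − T + W/2 = -6 − (-7) + 3 = 4.
GR = (1 − 1/4) × 4² / 12 = 0.75 × 16 / 12 = 1 dB.
Output = -6 − 1 = -7 dB.

-7 dB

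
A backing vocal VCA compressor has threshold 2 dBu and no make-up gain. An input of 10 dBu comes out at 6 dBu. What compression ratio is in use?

Input overshoot = 10 − 2 = 8 dB; output overshoot = 6 − 2 = 4 dB.
Ratio = 8 / 4 = 2.

2:1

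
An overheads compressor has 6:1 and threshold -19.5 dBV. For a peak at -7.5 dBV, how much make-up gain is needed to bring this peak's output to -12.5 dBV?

Overshoot 12 dB → 12/6 = 2 dB after compression, so the compressed level is -19.5 + 2 = -17.5 dBV.
Make-up = target − compressed = -12.5 − (-17.5) = 5 dB.

5 dB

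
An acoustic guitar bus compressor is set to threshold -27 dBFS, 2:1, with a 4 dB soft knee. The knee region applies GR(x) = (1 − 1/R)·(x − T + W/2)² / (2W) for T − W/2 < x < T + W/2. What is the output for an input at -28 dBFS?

x − T + W/2 = -28 − (-27) + 2 = 1.
GR = (1 − 1/2) × 1² / 8 = 0.5 × 1 / 8 = 0.0625 dB.
Output = -28 − 0.0625 = -28.0625 dBFS.

-28.0625 dBFS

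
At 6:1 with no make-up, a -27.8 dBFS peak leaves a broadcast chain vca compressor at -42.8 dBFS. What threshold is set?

-45.8 dBFS

Gain reduction = -27.8 − (-42.8) = 15 dB; output overshoot = GR / (R − 1) = 15 / 5 = 3 dB.
Threshold = output − output overshoot = -42.8 − 3 = -45.8 dBFS.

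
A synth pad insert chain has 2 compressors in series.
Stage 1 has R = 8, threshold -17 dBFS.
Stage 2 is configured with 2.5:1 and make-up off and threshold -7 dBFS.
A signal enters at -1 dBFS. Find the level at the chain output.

Stage 1: -1 dBFS is 16 dB over -17 dBFS; at 8:1 that becomes 2 dB over, giving -15 dBFS.
Stage 2: -15 dBFS is at or below the -7 dBFS threshold — no compression; output -15 dBFS.

-15 dBFS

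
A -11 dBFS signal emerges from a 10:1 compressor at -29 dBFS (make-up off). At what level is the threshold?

-31 dBFS

Let T be the threshold. Output overshoot = (input overshoot)/R, so -29 − T = (-11 − T)/10.
10·(-29 − T) = -11 − T → 9·T = -290 − (-11) = -279.
T = -279/9 = -31 dBFS.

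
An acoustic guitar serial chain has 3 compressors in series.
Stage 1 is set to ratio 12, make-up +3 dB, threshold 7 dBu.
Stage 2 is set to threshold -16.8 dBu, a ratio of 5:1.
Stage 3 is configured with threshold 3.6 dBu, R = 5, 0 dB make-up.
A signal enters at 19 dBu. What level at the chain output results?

-11.24 dBu

Stage 1: 12 dB above 7 dBu, reduced 12:1 to 1 dB above → 8 dBu; +3 dB make-up → 11 dBu.
Stage 2: overshoot 27.8 dB → 27.8/5 = 5.56 dB → -11.24 dBu.
Stage 3: -11.24 dBu is at or below the 3.6 dBu threshold — no compression; output -11.24 dBu.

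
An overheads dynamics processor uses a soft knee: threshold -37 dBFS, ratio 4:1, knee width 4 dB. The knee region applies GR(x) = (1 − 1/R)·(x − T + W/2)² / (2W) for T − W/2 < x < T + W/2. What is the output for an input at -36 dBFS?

-36.84375 dBFS

x − T + W/2 = -36 − (-37) + 2 = 3.
GR = (1 − 1/4) × 3² / 8 = 0.75 × 9 / 8 = 0.84375 dB.
Output = -36 − 0.84375 = -36.84375 dBFS.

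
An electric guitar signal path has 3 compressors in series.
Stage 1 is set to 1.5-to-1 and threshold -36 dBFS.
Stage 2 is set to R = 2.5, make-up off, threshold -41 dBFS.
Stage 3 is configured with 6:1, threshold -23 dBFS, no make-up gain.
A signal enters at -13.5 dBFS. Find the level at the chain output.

-33 dBFS

Stage 1: -13.5 dBFS is 22.5 dB over -36 dBFS; at 1.5:1 that becomes 15 dB over, giving -21 dBFS.
Stage 2: -21 dBFS is 20 dB over -41 dBFS; at 2.5:1 that becomes 8 dB over, giving -33 dBFS.
Stage 3: -33 dBFS ≤ -23 dBFS, so stage 3 doesn't engage; output -33 dBFS.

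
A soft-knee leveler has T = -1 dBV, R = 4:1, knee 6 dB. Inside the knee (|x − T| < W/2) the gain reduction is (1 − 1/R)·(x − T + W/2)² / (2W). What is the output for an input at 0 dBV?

x − T + W/2 = 0 − (-1) + 3 = 4.
GR = (1 − 1/4) × 4² / 12 = 0.75 × 16 / 12 = 1 dB.
Output = 0 − 1 = -1 dBV.

-1 dBV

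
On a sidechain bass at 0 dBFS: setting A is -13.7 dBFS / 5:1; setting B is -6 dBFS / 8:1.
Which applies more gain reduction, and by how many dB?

A: overshoot 13.7 dB → output overshoot 2.74 dB → GR 10.96 dB.
B: overshoot 6 dB → output overshoot 0.75 dB → GR 5.25 dB.
Difference: 5.71 dB in favour of A.

A, by 5.71 dB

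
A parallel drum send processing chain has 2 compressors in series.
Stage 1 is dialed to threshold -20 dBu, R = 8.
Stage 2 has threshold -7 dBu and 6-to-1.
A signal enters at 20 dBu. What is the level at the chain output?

-15 dBu

Stage 1: overshoot 40 dB → 40/8 = 5 dB → -15 dBu.
Stage 2: -15 dBu ≤ -7 dBu, so stage 2 doesn't engage; output -15 dBu.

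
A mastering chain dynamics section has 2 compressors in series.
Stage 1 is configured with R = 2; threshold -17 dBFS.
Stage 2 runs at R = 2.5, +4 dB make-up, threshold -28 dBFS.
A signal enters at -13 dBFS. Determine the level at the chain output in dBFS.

Stage 1: -13 dBFS is 4 dB over -17 dBFS; at 2:1 that becomes 2 dB over, giving -15 dBFS.
Stage 2: 13 dB above -28 dBFS, reduced 2.5:1 to 5.2 dB above → -22.8 dBFS; +4 dB make-up → -18.8 dBFS.

-18.8 dBFS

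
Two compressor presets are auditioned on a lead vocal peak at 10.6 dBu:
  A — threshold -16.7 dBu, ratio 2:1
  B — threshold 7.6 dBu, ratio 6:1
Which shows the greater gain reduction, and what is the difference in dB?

A: overshoot 27.3 dB → output overshoot 13.65 dB → GR 13.65 dB.
B: overshoot 3 dB → output overshoot 0.5 dB → GR 2.5 dB.
A applies 11.15 dB more gain reduction.

A, by 11.15 dB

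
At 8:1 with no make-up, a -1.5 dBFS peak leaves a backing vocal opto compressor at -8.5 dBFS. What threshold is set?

-9.5 dBFS

Let T be the threshold. Output overshoot = (input overshoot)/R, so -8.5 − T = (-1.5 − T)/8.
8·(-8.5 − T) = -1.5 − T → 7·T = -68 − (-1.5) = -66.5.
T = -66.5/7 = -9.5 dBFS.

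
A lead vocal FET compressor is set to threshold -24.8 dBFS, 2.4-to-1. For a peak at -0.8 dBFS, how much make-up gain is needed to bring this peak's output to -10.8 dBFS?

4 dB

Overshoot 24 dB → 24/2.4 = 10 dB after compression, so the compressed level is -24.8 + 10 = -14.8 dBFS.
Make-up = target − compressed = -10.8 − (-14.8) = 4 dB.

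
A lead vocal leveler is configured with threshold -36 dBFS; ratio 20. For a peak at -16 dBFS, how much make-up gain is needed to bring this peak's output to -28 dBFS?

7 dB

The peak compresses to -36 + 20/20 = -35 dBFS.
To reach -28 dBFS requires -28 − (-35) = 7 dB of make-up.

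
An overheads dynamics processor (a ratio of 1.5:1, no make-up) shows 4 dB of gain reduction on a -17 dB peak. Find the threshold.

Let T be the threshold. Output overshoot = (input overshoot)/R, so -21 − T = (-17 − T)/1.5.
1.5·(-21 − T) = -17 − T → 0.5·T = -31.5 − (-17) = -14.5.
T = -14.5/0.5 = -29 dB.

-29 dB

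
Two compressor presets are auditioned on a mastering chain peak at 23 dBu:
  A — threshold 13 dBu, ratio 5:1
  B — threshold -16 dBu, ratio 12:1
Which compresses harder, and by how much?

A: GR = 10 − 10/5 = 8 dB.
B: GR = 39 − 39/12 = 35.75 dB.
B reduces 27.75 dB more.

B, by 27.75 dB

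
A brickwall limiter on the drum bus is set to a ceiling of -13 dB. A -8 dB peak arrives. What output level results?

The limiter clamps the peak to its -13 dB ceiling.

-13 dB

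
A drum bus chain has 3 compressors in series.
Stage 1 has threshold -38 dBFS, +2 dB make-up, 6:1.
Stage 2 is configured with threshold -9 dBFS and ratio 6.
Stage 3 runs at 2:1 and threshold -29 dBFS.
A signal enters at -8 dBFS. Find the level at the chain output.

-31 dBFS

Stage 1: -8 dBFS is 30 dB over -38 dBFS; at 6:1 that becomes 5 dB over, giving -33 dBFS; +2 dB make-up → -31 dBFS.
Stage 2: below threshold (-31 ≤ -9); passes unchanged; output -31 dBFS.
Stage 3: below threshold (-31 ≤ -29); passes unchanged; output -31 dBFS.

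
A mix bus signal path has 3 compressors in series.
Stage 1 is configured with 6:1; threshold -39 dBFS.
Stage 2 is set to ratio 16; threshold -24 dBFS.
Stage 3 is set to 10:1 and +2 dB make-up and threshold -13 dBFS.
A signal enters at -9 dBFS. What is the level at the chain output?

-32 dBFS

Stage 1: -9 dBFS is 30 dB over -39 dBFS; at 6:1 that becomes 5 dB over, giving -34 dBFS.
Stage 2: -34 dBFS ≤ -24 dBFS, so stage 2 doesn't engage; output -34 dBFS.
Stage 3: below threshold (-34 ≤ -13); passes unchanged; make-up brings it to -32 dBFS.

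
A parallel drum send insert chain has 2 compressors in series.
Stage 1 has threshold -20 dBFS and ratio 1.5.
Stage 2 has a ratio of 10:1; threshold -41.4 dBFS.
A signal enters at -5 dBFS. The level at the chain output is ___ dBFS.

-38.26 dBFS

Stage 1: -5 dBFS is 15 dB over -20 dBFS; at 1.5:1 that becomes 10 dB over, giving -10 dBFS.
Stage 2: overshoot 31.4 dB → 31.4/10 = 3.14 dB → -38.26 dBFS.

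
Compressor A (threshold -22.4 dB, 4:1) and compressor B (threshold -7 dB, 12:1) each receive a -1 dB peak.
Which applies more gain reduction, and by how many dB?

A: 21.4 dB over, compressed to 5.35 dB over, so 16.05 dB of GR.
B: 6 dB over, compressed to 0.5 dB over, so 5.5 dB of GR.
A applies 10.55 dB more gain reduction.

A, by 10.55 dB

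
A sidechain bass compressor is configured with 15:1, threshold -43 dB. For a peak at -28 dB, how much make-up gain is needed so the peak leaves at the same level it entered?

Overshoot 15 dB → 15/15 = 1 dB after compression, so the compressed level is -43 + 1 = -42 dB.
Make-up = target − compressed = -28 − (-42) = 14 dB.

14 dB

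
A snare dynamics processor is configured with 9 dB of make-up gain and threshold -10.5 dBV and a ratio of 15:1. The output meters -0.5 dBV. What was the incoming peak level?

Stripping the +9 dB make-up gives -9.5 dBV at the gain stage.
The compressed level sits -9.5 − (-10.5) = 1 dB over threshold.
Undo the ratio: input overshoot = 1 × 15 = 15 dB, giving input = 4.5 dBV.

4.5 dBV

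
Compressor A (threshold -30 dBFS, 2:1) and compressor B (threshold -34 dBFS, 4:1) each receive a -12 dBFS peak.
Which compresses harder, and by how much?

B, by 7.5 dB

A: overshoot 18 dB → output overshoot 9 dB → GR 9 dB.
B: overshoot 22 dB → output overshoot 5.5 dB → GR 16.5 dB.
Difference: 7.5 dB in favour of B.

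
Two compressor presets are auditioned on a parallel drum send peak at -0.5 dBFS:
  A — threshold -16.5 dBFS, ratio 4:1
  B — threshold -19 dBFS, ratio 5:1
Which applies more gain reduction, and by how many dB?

B, by 2.8 dB

A: GR = 16 − 16/4 = 12 dB.
B: GR = 18.5 − 18.5/5 = 14.8 dB.
B applies 2.8 dB more gain reduction.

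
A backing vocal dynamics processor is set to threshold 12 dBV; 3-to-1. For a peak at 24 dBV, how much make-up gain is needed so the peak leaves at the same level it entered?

Without make-up, output = threshold + overshoot/3 = 12 + 4 = 16 dBV.
Gap to target: 8 dB.

8 dB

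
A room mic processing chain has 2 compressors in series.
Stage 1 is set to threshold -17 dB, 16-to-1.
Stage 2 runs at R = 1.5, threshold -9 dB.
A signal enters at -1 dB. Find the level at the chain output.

-16 dB

Stage 1: -1 dB is 16 dB over -17 dB; at 16:1 that becomes 1 dB over, giving -16 dB.
Stage 2: -16 dB ≤ -9 dB, so stage 2 doesn't engage; output -16 dB.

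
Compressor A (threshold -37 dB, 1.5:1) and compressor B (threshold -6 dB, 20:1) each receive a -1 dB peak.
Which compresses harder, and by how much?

A, by 7.25 dB

A: overshoot 36 dB → output overshoot 24 dB → GR 12 dB.
B: overshoot 5 dB → output overshoot 0.25 dB → GR 4.75 dB.
A reduces 7.25 dB more.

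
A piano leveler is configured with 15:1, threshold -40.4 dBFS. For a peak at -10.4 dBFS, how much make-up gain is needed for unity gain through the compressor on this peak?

28 dB

Without make-up, output = threshold + overshoot/15 = -40.4 + 2 = -38.4 dBFS.
Gap to target: 28 dB.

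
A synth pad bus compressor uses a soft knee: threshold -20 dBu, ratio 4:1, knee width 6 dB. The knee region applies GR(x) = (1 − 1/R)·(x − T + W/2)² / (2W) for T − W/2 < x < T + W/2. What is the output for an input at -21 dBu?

-21.25 dBu

x − T + W/2 = -21 − (-20) + 3 = 2.
GR = (1 − 1/4) × 2² / 12 = 0.75 × 4 / 12 = 0.25 dB.
Output = -21 − 0.25 = -21.25 dBu.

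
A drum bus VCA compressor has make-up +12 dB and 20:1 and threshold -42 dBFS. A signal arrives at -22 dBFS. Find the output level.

-22 dBFS sits 20 dB over threshold.
20:1 compression reduces that to 20/20 = 1 dB over.
Output = -42 + 1 = -41 dBFS; make-up adds 12 dB, giving -29 dBFS.

-29 dBFS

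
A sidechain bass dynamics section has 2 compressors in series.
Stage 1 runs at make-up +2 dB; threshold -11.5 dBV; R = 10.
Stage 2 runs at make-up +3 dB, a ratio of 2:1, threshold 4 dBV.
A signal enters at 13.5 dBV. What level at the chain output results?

Stage 1: 25 dB above -11.5 dBV, reduced 10:1 to 2.5 dB above → -9 dBV; +2 dB make-up → -7 dBV.
Stage 2: -7 dBV ≤ 4 dBV, so stage 2 doesn't engage; make-up brings it to -4 dBV.

-4 dBV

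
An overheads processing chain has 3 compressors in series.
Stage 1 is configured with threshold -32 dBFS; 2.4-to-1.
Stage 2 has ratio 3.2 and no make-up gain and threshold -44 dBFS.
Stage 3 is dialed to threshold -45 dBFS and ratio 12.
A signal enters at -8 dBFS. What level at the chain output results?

-44.34375 dBFS

Stage 1: overshoot 24 dB → 24/2.4 = 10 dB → -22 dBFS.
Stage 2: overshoot 22 dB → 22/3.2 = 6.875 dB → -37.125 dBFS.
Stage 3: 7.875 dB above -45 dBFS, reduced 12:1 to 0.65625 dB above → -44.34375 dBFS.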